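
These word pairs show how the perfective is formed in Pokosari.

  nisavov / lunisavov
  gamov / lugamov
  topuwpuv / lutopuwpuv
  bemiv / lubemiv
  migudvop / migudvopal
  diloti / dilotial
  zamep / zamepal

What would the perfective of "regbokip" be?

"regbokip" ends in -p. The stems ending in -p (migudvop → migudvopal, zamep → zamepal) add -al.
The other pattern: stems ending in -v add the prefix lu-.
So regbokip → regbokipal.

regbokipal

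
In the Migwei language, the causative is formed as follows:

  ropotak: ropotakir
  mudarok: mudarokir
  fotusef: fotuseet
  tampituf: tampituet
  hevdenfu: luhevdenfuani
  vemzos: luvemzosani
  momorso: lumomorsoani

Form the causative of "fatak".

tampituf and hevdenfu both have last vowel 'u' yet inflect differently (tampituet, luhevdenfuani), so the last vowel is not what conditions the rule; the final letter is.
"fatak" ends in -k. The stems ending in -k (ropotak → ropotakir, mudarok → mudarokir) add -ir.
So fatak → fatakir.

fatakir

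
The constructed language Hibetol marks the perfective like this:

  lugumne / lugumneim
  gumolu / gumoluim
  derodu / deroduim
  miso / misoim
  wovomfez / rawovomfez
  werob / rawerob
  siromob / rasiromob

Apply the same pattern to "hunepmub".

rahunepmub

lugumne and wovomfez both have last vowel 'e' yet inflect differently (lugumneim, rawovomfez), so the last vowel is not what conditions the rule; whether the stem ends in a vowel or a consonant is.
"hunepmub" ends in a consonant. The stems ending in a consonant (wovomfez → rawovomfez, werob → rawerob, siromob → rasiromob) add the prefix ra-.
The other pattern: stems ending in a vowel add -im.
So hunepmub → rahunepmub.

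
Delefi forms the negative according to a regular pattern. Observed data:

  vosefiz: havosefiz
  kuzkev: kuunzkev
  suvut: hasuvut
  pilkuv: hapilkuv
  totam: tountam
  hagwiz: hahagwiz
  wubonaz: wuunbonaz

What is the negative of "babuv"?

hababuv

pilkuv and kuzkev both end in -v yet inflect differently (hapilkuv, kuunzkev), so the final letter is not what conditions the rule; the last vowel is.
"babuv" has last vowel 'u'. The stems whose last vowel is 'u' (suvut → hasuvut, pilkuv → hapilkuv) add the prefix ha-.
The other pattern: stems whose last vowel is 'a' or 'e' insert -un- after the first vowel.
So babuv → hababuv.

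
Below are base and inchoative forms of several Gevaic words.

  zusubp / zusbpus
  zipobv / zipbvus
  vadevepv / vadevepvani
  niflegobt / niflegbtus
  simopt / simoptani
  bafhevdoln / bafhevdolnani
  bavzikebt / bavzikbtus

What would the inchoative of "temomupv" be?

zipobv and vadevepv both end in -v yet inflect differently (zipbvus, vadevepvani), so the final letter is not what conditions the rule; the second-to-last letter is.
"temomupv" has second-to-last letter 'p'. The stems whose second-to-last letter is 'p' (vadevepv → vadevepvani, simopt → simoptani) add -ani.
The other pattern: stems whose second-to-last letter is 'b' delete the last vowel and add -us.
So temomupv → temomupvani.

temomupvani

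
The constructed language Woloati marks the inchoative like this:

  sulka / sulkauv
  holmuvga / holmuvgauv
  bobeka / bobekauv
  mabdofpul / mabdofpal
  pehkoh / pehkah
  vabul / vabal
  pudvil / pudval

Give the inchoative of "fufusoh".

"fufusoh" ends in -h. The one such stem in the data (pehkoh → pehkah) changes the last vowel to 'a' (as do mabdofpul, vabul), so the same rule applies.
The other pattern: stems ending in -a add -uv.
So fufusoh → fufusah.

fufusah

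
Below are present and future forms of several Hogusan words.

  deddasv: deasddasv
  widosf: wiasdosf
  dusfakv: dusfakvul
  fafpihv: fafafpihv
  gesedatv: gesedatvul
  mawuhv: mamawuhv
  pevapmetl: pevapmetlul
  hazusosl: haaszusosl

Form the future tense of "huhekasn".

huashekasn

"huhekasn" has second-to-last letter 's'. The stems whose second-to-last letter is 's' (deddasv → deasddasv, widosf → wiasdosf, hazusosl → haaszusosl) insert -as- after the first vowel.
So huhekasn → huashekasn.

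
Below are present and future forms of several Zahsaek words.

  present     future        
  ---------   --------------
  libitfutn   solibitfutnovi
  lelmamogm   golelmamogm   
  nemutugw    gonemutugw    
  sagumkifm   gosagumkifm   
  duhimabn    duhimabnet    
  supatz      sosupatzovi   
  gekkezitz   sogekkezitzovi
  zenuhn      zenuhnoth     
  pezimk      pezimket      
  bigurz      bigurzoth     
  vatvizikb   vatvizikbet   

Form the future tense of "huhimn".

huhimnet

bigurz and gekkezitz both end in -z yet inflect differently (bigurzoth, sogekkezitzovi), so the final letter is not what conditions the rule; the second-to-last letter is.
"huhimn" has second-to-last letter 'm'. The one such stem in the data (pezimk → pezimket) adds -et, so the same rule applies.
The other patterns: stems whose second-to-last letter is 'f' or 'g' add the prefix go-; stems whose second-to-last letter is 'h' or 'r' add -oth; stems whose second-to-last letter is 't' add so- … -ovi around the stem.
So huhimn → huhimnet.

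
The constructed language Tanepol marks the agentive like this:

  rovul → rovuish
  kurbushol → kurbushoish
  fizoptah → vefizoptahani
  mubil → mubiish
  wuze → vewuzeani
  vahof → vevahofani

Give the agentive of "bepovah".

vebepovahani

kurbushol and vahof both have last vowel 'o' yet inflect differently (kurbushoish, vevahofani), so the last vowel is not what conditions the rule; the final letter is.
"bepovah" ends in -h. The one such stem in the data (fizoptah → vefizoptahani) adds ve- … -ani around the stem, so the same rule applies.
So bepovah → vebepovahani.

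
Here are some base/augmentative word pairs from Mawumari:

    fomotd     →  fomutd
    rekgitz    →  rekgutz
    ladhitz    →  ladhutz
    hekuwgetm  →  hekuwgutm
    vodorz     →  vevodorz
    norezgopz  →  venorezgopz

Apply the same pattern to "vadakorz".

vevadakorz

rekgitz and vodorz both end in -z yet inflect differently (rekgutz, vevodorz), so the final letter is not what conditions the rule; the second-to-last letter is.
"vadakorz" has second-to-last letter 'r'. The one such stem in the data (vodorz → vevodorz) adds the prefix ve-, so the same rule applies.
The other pattern: stems whose second-to-last letter is 't' change the last vowel to 'u'.
So vadakorz → vevadakorz.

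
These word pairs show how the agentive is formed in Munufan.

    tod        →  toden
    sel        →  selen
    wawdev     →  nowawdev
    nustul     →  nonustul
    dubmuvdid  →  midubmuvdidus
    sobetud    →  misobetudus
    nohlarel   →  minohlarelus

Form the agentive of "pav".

sel and nustul both end in -l yet inflect differently (selen, nonustul), so the final letter is not what conditions the rule; the number of vowels is.
"pav" has 1 vowel. The stems with 1 vowel (tod → toden, sel → selen) add -en.
So pav → paven.

paven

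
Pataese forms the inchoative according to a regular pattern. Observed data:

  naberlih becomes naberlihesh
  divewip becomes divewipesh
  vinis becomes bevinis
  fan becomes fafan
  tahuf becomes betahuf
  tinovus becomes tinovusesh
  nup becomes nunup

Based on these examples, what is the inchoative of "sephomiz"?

vinis and tinovus both end in -s yet inflect differently (bevinis, tinovusesh), so the final letter is not what conditions the rule; the number of vowels is.
"sephomiz" has 3 vowels. The stems with 3 vowels (tinovus → tinovusesh, naberlih → naberlihesh, divewip → divewipesh) add -esh.
The other patterns: stems with 1 vowel repeat the first consonant+vowel as a prefix; stems with 2 vowels add the prefix be-.
So sephomiz → sephomizesh.

sephomizesh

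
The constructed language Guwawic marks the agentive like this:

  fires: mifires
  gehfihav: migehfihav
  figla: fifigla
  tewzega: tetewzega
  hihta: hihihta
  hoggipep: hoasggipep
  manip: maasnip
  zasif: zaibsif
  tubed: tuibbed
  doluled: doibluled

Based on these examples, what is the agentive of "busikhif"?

buibsikhif

gehfihav and figla both have last vowel 'a' yet inflect differently (migehfihav, fifigla), so the last vowel is not what conditions the rule; the final letter is.
"busikhif" ends in -f. The one such stem in the data (zasif → zaibsif) inserts -ib- after the first vowel (as do tubed, doluled), so the same rule applies.
The other patterns: stems ending in -s or -v add the prefix mi-; stems ending in -a repeat the first consonant+vowel as a prefix; stems ending in -p insert -as- after the first vowel.
So busikhif → buibsikhif.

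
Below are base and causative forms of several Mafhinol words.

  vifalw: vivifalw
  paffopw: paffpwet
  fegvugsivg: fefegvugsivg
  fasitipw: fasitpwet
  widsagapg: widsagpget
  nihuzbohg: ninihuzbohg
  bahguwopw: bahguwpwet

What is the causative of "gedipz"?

gedpzet

bahguwopw and vifalw both end in -w yet inflect differently (bahguwpwet, vivifalw), so the final letter is not what conditions the rule; the second-to-last letter is.
"gedipz" has second-to-last letter 'p'. The stems whose second-to-last letter is 'p' (bahguwopw → bahguwpwet, paffopw → paffpwet, widsagapg → widsagpget) delete the last vowel and add -et.
So gedipz → gedpzet.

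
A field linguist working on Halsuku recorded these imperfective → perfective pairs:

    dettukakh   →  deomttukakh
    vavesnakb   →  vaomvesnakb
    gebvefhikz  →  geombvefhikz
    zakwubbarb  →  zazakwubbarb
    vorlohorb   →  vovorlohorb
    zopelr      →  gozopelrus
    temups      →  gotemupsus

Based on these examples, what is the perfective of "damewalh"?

godamewalhus

"damewalh" has second-to-last letter 'l'. The one such stem in the data (zopelr → gozopelrus) adds go- … -us around the stem, so the same rule applies.
So damewalh → godamewalhus.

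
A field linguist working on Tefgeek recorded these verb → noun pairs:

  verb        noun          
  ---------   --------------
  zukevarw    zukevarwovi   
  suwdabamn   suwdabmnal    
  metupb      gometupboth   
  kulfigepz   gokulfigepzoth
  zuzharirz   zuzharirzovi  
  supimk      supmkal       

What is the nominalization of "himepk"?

kulfigepz and zuzharirz both end in -z yet inflect differently (gokulfigepzoth, zuzharirzovi), so the final letter is not what conditions the rule; the second-to-last letter is.
"himepk" has second-to-last letter 'p'. The stems whose second-to-last letter is 'p' (kulfigepz → gokulfigepzoth, metupb → gometupboth) add go- … -oth around the stem.
The other patterns: stems whose second-to-last letter is 'r' add -ovi; stems whose second-to-last letter is 'm' delete the last vowel and add -al.
So himepk → gohimepkoth.

gohimepkoth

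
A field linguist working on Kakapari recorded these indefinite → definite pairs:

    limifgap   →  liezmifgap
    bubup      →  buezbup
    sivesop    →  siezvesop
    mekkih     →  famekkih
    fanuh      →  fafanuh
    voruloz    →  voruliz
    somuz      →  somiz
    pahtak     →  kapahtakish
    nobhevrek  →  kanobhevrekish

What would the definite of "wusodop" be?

wuezsodop

bubup and fanuh both have last vowel 'u' yet inflect differently (buezbup, fafanuh), so the last vowel is not what conditions the rule; the final letter is.
"wusodop" ends in -p. The stems ending in -p (limifgap → liezmifgap, bubup → buezbup, sivesop → siezvesop) insert -ez- after the first vowel.
So wusodop → wuezsodop.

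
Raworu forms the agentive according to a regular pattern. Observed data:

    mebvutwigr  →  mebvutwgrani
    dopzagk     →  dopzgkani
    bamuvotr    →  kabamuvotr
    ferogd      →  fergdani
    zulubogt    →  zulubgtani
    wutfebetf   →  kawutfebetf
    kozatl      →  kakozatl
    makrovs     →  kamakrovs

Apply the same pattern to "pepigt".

pepgtani

mebvutwigr and bamuvotr both end in -r yet inflect differently (mebvutwgrani, kabamuvotr), so the final letter is not what conditions the rule; the second-to-last letter is.
"pepigt" has second-to-last letter 'g'. The stems whose second-to-last letter is 'g' (dopzagk → dopzgkani, zulubogt → zulubgtani, mebvutwigr → mebvutwgrani) delete the last vowel and add -ani.
So pepigt → pepgtani.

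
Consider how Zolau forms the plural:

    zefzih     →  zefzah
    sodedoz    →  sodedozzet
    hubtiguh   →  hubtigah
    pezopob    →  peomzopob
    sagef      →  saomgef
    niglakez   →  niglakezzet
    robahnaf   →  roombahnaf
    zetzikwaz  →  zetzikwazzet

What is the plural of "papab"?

"papab" ends in -b. The one such stem in the data (pezopob → peomzopob) inserts -om- after the first vowel (as do robahnaf, sagef), so the same rule applies.
The other patterns: stems ending in -h change the last vowel to 'a'; stems ending in -z double the final consonant and add -et.
So papab → paompab.

paompab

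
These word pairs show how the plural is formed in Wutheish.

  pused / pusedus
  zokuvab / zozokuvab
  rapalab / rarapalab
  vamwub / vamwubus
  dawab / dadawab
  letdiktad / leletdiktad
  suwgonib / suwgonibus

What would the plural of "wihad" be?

dawab and suwgonib both end in -b yet inflect differently (dadawab, suwgonibus), so the final letter is not what conditions the rule; the last vowel is.
"wihad" has last vowel 'a'. The stems whose last vowel is 'a' (dawab → dadawab, zokuvab → zozokuvab, rapalab → rarapalab) repeat the first consonant+vowel as a prefix.
The other pattern: stems whose last vowel is 'e', 'i' or 'u' add -us.
So wihad → wiwihad.

wiwihad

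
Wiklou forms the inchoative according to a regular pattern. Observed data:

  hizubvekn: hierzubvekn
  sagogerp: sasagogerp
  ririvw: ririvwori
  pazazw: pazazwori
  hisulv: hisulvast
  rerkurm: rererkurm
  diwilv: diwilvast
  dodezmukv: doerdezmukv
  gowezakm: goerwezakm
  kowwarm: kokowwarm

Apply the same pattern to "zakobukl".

"zakobukl" has second-to-last letter 'k'. The stems whose second-to-last letter is 'k' (hizubvekn → hierzubvekn, gowezakm → goerwezakm, dodezmukv → doerdezmukv) insert -er- after the first vowel.
The other patterns: stems whose second-to-last letter is 'r' repeat the first consonant+vowel as a prefix; stems whose second-to-last letter is 'l' add -ast; stems whose second-to-last letter is 'v' or 'z' add -ori.
So zakobukl → zaerkobukl.

zaerkobukl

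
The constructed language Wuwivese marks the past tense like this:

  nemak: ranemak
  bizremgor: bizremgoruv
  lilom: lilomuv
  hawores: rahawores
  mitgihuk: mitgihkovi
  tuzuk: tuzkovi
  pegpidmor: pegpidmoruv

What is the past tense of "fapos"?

mitgihuk and nemak both end in -k yet inflect differently (mitgihkovi, ranemak), so the final letter is not what conditions the rule; the last vowel is.
"fapos" has last vowel 'o'. The stems whose last vowel is 'o' (pegpidmor → pegpidmoruv, bizremgor → bizremgoruv, lilom → lilomuv) add -uv.
The other patterns: stems whose last vowel is 'u' delete the last vowel and add -ovi; stems whose last vowel is 'a' or 'e' add the prefix ra-.
So fapos → faposuv.

faposuv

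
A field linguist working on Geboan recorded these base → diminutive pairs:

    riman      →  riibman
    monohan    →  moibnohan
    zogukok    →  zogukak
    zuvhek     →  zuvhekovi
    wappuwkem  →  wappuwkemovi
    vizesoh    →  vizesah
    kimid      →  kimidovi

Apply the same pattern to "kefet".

kefetovi

"kefet" has last vowel 'e'. The stems whose last vowel is 'e' (zuvhek → zuvhekovi, wappuwkem → wappuwkemovi) add -ovi.
The other patterns: stems whose last vowel is 'a' insert -ib- after the first vowel; stems whose last vowel is 'o' change the last vowel to 'a'.
So kefet → kefetovi.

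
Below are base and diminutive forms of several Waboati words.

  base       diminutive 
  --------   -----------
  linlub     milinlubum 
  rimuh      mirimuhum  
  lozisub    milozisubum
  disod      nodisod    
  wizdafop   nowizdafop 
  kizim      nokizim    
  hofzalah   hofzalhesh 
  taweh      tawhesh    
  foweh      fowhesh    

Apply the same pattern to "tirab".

tirbesh

rimuh and hofzalah both end in -h yet inflect differently (mirimuhum, hofzalhesh), so the final letter is not what conditions the rule; the last vowel is.
"tirab" has last vowel 'a'. The one such stem in the data (hofzalah → hofzalhesh) deletes the last vowel and adds -esh (as do taweh, foweh), so the same rule applies.
So tirab → tirbesh.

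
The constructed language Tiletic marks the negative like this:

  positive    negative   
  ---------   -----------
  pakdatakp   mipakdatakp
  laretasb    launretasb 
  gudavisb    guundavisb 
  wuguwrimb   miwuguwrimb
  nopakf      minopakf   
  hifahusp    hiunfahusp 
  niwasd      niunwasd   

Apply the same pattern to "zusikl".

mizusikl

hifahusp and pakdatakp both end in -p yet inflect differently (hiunfahusp, mipakdatakp), so the final letter is not what conditions the rule; the second-to-last letter is.
"zusikl" has second-to-last letter 'k'. The stems whose second-to-last letter is 'k' (nopakf → minopakf, pakdatakp → mipakdatakp) add the prefix mi-.
So zusikl → mizusikl.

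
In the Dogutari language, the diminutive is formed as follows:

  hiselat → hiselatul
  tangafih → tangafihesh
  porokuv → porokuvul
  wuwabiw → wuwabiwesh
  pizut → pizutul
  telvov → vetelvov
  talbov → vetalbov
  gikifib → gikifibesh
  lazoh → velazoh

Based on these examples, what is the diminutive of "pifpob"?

tangafih and lazoh both end in -h yet inflect differently (tangafihesh, velazoh), so the final letter is not what conditions the rule; the last vowel is.
"pifpob" has last vowel 'o'. The stems whose last vowel is 'o' (talbov → vetalbov, telvov → vetelvov, lazoh → velazoh) add the prefix ve-.
So pifpob → vepifpob.

vepifpob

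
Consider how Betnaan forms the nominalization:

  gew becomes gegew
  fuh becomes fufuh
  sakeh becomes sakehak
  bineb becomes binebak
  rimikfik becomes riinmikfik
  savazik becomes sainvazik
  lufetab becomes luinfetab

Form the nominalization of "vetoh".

vetohak

"vetoh" has 2 vowels. The stems with 2 vowels (sakeh → sakehak, bineb → binebak) add -ak.
The other patterns: stems with 1 vowel repeat the first consonant+vowel as a prefix; stems with 3 vowels insert -in- after the first vowel.
So vetoh → vetohak.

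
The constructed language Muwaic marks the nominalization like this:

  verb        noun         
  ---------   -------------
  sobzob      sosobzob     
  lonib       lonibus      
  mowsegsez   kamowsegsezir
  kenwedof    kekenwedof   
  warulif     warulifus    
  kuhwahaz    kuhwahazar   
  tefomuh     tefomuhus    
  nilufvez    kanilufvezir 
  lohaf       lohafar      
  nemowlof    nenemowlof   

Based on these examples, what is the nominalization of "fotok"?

"fotok" has last vowel 'o'. The stems whose last vowel is 'o' (sobzob → sosobzob, nemowlof → nenemowlof, kenwedof → kekenwedof) repeat the first consonant+vowel as a prefix.
So fotok → fofotok.

fofotok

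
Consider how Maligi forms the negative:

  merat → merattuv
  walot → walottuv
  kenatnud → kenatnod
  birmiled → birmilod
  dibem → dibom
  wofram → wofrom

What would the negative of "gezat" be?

merat and wofram both have last vowel 'a' yet inflect differently (merattuv, wofrom), so the last vowel is not what conditions the rule; the final letter is.
"gezat" ends in -t. The stems ending in -t (merat → merattuv, walot → walottuv) double the final consonant and add -uv.
So gezat → gezattuv.

gezattuv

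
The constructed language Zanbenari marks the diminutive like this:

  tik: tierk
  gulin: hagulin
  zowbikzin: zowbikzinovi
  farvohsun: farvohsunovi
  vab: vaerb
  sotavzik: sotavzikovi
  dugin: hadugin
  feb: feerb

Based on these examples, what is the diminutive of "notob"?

hanotob

tik and sotavzik both end in -k yet inflect differently (tierk, sotavzikovi), so the final letter is not what conditions the rule; the number of vowels is.
"notob" has 2 vowels. The stems with 2 vowels (dugin → hadugin, gulin → hagulin) add the prefix ha-.
So notob → hanotob.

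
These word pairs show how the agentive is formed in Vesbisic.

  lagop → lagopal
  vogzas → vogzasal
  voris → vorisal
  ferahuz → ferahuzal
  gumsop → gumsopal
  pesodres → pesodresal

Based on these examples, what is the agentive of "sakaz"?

sakazal

Every pair shown (lagop → lagopal, vogzas → vogzasal, voris → vorisal, …) follows the same rule: add -al.
So sakaz → sakazal.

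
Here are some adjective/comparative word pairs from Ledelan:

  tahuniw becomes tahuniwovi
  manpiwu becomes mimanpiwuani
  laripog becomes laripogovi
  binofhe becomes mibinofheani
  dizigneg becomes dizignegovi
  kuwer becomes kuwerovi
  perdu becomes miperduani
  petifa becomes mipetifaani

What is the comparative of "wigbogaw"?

dizigneg and binofhe both have last vowel 'e' yet inflect differently (dizignegovi, mibinofheani), so the last vowel is not what conditions the rule; whether the stem ends in a vowel or a consonant is.
"wigbogaw" ends in a consonant. The stems ending in a consonant (tahuniw → tahuniwovi, dizigneg → dizignegovi, kuwer → kuwerovi) add -ovi.
The other pattern: stems ending in a vowel add mi- … -ani around the stem.
So wigbogaw → wigbogawovi.

wigbogawovi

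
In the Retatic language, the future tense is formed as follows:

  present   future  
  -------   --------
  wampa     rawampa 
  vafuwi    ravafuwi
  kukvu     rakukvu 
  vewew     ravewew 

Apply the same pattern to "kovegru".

Every pair shown (wampa → rawampa, vafuwi → ravafuwi, kukvu → rakukvu, …) follows the same rule: add the prefix ra-.
So kovegru → rakovegru.

rakovegru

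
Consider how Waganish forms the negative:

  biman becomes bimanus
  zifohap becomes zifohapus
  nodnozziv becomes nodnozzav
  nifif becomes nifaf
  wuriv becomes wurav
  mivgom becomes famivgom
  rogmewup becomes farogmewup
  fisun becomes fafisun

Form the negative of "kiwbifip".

"kiwbifip" has last vowel 'i'. The stems whose last vowel is 'i' (nodnozziv → nodnozzav, nifif → nifaf, wuriv → wurav) change the last vowel to 'a'.
So kiwbifip → kiwbifap.

kiwbifap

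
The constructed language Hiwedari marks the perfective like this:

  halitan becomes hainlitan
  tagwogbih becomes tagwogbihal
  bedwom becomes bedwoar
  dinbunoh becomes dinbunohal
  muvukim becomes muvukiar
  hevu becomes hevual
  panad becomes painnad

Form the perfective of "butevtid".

"butevtid" ends in -d. The one such stem in the data (panad → painnad) inserts -in- after the first vowel (as does halitan), so the same rule applies.
So butevtid → buintevtid.

buintevtid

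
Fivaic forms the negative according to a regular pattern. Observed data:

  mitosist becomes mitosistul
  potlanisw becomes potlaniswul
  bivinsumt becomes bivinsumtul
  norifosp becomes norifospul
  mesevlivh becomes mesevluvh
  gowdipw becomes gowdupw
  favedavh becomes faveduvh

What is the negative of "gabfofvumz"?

gabfofvumzul

potlanisw and gowdipw both end in -w yet inflect differently (potlaniswul, gowdupw), so the final letter is not what conditions the rule; the second-to-last letter is.
"gabfofvumz" has second-to-last letter 'm'. The one such stem in the data (bivinsumt → bivinsumtul) adds -ul, so the same rule applies.
So gabfofvumz → gabfofvumzul.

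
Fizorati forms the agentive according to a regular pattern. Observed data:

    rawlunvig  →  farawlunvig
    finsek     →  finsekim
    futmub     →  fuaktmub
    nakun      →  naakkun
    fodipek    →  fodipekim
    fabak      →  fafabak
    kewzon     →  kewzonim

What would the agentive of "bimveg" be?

bimvegim

nakun and kewzon both end in -n yet inflect differently (naakkun, kewzonim), so the final letter is not what conditions the rule; the last vowel is.
"bimveg" has last vowel 'e'. The stems whose last vowel is 'e' (fodipek → fodipekim, finsek → finsekim) add -im.
So bimveg → bimvegim.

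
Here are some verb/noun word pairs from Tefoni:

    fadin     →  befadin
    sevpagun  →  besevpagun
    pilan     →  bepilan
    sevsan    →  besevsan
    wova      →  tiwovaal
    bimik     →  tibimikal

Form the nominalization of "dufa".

tidufaal

pilan and wova both have last vowel 'a' yet inflect differently (bepilan, tiwovaal), so the last vowel is not what conditions the rule; the final letter is.
"dufa" ends in -a. The one such stem in the data (wova → tiwovaal) adds ti- … -al around the stem, so the same rule applies.
So dufa → tidufaal.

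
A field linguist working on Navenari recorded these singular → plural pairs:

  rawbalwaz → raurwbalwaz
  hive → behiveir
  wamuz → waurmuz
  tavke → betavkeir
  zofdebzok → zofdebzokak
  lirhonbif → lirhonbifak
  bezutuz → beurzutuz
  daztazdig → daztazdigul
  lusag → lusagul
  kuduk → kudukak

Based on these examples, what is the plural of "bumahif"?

wamuz and kuduk both have last vowel 'u' yet inflect differently (waurmuz, kudukak), so the last vowel is not what conditions the rule; the final letter is.
"bumahif" ends in -f. The one such stem in the data (lirhonbif → lirhonbifak) adds -ak, so the same rule applies.
The other patterns: stems ending in -z insert -ur- after the first vowel; stems ending in -g add -ul; stems ending in -e add be- … -ir around the stem.
So bumahif → bumahifak.

bumahifak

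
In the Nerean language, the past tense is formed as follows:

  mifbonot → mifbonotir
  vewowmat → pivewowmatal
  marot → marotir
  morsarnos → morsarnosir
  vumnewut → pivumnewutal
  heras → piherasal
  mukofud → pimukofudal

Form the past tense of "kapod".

kapodir

mifbonot and vewowmat both end in -t yet inflect differently (mifbonotir, pivewowmatal), so the final letter is not what conditions the rule; the last vowel is.
"kapod" has last vowel 'o'. The stems whose last vowel is 'o' (mifbonot → mifbonotir, marot → marotir, morsarnos → morsarnosir) add -ir.
So kapod → kapodir.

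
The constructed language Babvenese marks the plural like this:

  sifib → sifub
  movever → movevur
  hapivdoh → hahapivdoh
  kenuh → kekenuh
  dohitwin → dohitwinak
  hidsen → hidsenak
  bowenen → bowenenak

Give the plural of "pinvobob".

pinvobub

sifib and dohitwin both have last vowel 'i' yet inflect differently (sifub, dohitwinak), so the last vowel is not what conditions the rule; the final letter is.
"pinvobob" ends in -b. The one such stem in the data (sifib → sifub) changes the last vowel to 'u' (as does movever), so the same rule applies.
The other patterns: stems ending in -h repeat the first consonant+vowel as a prefix; stems ending in -n add -ak.
So pinvobob → pinvobub.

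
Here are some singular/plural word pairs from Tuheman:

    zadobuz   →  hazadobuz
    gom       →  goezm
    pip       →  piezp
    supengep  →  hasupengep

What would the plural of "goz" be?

goezz

pip and supengep both end in -p yet inflect differently (piezp, hasupengep), so the final letter is not what conditions the rule; the number of vowels is.
"goz" has 1 vowel. The stems with 1 vowel (gom → goezm, pip → piezp) insert -ez- after the first vowel.
The other pattern: stems with 3 vowels add the prefix ha-.
So goz → goezz.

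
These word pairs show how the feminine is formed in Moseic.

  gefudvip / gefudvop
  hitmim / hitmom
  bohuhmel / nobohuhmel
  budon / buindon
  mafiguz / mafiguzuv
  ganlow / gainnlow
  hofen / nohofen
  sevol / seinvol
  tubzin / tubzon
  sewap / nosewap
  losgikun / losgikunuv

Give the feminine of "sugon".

suingon

sevol and bohuhmel both end in -l yet inflect differently (seinvol, nobohuhmel), so the final letter is not what conditions the rule; the last vowel is.
"sugon" has last vowel 'o'. The stems whose last vowel is 'o' (ganlow → gainnlow, sevol → seinvol, budon → buindon) insert -in- after the first vowel.
The other patterns: stems whose last vowel is 'a' or 'e' add the prefix no-; stems whose last vowel is 'u' add -uv; stems whose last vowel is 'i' change the last vowel to 'o'.
So sugon → suingon.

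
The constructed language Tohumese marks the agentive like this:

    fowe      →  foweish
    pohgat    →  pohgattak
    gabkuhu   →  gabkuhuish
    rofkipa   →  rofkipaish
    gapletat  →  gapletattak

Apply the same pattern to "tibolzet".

rofkipa and gapletat both have last vowel 'a' yet inflect differently (rofkipaish, gapletattak), so the last vowel is not what conditions the rule; whether the stem ends in a vowel or a consonant is.
"tibolzet" ends in a consonant. The stems ending in a consonant (gapletat → gapletattak, pohgat → pohgattak) double the final consonant and add -ak.
The other pattern: stems ending in a vowel add -ish.
So tibolzet → tibolzettak.

tibolzettak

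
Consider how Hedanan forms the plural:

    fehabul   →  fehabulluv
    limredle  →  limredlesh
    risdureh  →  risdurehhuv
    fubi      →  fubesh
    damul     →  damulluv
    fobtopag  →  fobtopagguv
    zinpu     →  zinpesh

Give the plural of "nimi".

nimesh

fehabul and zinpu both have last vowel 'u' yet inflect differently (fehabulluv, zinpesh), so the last vowel is not what conditions the rule; whether the stem ends in a vowel or a consonant is.
"nimi" ends in a vowel. The stems ending in a vowel (zinpu → zinpesh, fubi → fubesh, limredle → limredlesh) drop the final letter and add -esh.
The other pattern: stems ending in a consonant double the final consonant and add -uv.
So nimi → nimesh.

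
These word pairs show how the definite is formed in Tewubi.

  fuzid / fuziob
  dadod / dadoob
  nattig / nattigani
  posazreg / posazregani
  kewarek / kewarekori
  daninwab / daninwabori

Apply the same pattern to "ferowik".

ferowikori

fuzid and nattig both have last vowel 'i' yet inflect differently (fuziob, nattigani), so the last vowel is not what conditions the rule; the final letter is.
"ferowik" ends in -k. The one such stem in the data (kewarek → kewarekori) adds -ori, so the same rule applies.
The other patterns: stems ending in -d drop the final letter and add -ob; stems ending in -g add -ani.
So ferowik → ferowikori.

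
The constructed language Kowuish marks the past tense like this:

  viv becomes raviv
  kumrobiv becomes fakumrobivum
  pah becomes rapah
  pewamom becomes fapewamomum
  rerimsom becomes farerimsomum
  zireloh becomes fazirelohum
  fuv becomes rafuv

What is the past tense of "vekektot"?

"vekektot" has 3 vowels. The stems with 3 vowels (pewamom → fapewamomum, rerimsom → farerimsomum, kumrobiv → fakumrobivum) add fa- … -um around the stem.
The other pattern: stems with 1 vowel add the prefix ra-.
So vekektot → favekektotum.

favekektotum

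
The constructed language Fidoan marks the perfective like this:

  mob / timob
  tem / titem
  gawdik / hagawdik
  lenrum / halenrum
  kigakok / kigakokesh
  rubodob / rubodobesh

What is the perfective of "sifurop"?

sifuropesh

tem and lenrum both end in -m yet inflect differently (titem, halenrum), so the final letter is not what conditions the rule; the number of vowels is.
"sifurop" has 3 vowels. The stems with 3 vowels (kigakok → kigakokesh, rubodob → rubodobesh) add -esh.
The other patterns: stems with 1 vowel add the prefix ti-; stems with 2 vowels add the prefix ha-.
So sifurop → sifuropesh.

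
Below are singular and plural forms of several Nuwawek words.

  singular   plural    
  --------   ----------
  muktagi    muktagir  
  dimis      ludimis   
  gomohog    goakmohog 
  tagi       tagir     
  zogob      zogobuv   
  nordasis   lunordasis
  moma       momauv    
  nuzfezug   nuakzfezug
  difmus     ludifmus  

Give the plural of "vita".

difmus and nuzfezug both have last vowel 'u' yet inflect differently (ludifmus, nuakzfezug), so the last vowel is not what conditions the rule; the final letter is.
"vita" ends in -a. The one such stem in the data (moma → momauv) adds -uv, so the same rule applies.
The other patterns: stems ending in -s add the prefix lu-; stems ending in -g insert -ak- after the first vowel; stems ending in -i drop the final letter and add -ir.
So vita → vitauv.

vitauv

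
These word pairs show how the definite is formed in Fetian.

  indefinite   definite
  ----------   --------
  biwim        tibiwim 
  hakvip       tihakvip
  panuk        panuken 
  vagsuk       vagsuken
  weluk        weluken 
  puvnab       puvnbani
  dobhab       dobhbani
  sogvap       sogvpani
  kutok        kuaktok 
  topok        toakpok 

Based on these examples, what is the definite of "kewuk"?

kewuken

"kewuk" has last vowel 'u'. The stems whose last vowel is 'u' (panuk → panuken, vagsuk → vagsuken, weluk → weluken) add -en.
So kewuk → kewuken.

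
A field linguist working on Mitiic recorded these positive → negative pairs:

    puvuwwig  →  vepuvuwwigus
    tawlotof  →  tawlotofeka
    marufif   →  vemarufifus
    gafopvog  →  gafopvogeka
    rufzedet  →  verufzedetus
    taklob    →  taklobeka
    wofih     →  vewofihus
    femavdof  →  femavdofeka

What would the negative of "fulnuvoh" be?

fulnuvoheka

"fulnuvoh" has last vowel 'o'. The stems whose last vowel is 'o' (gafopvog → gafopvogeka, femavdof → femavdofeka, tawlotof → tawlotofeka) add -eka.
The other pattern: stems whose last vowel is 'e' or 'i' add ve- … -us around the stem.
So fulnuvoh → fulnuvoheka.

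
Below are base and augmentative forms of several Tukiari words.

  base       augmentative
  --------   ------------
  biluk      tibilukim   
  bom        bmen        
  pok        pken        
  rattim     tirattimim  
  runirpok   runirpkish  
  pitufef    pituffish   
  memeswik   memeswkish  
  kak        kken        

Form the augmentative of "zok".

bom and rattim both end in -m yet inflect differently (bmen, tirattimim), so the final letter is not what conditions the rule; the number of vowels is.
"zok" has 1 vowel. The stems with 1 vowel (kak → kken, bom → bmen, pok → pken) delete the last vowel and add -en.
So zok → zken.

zken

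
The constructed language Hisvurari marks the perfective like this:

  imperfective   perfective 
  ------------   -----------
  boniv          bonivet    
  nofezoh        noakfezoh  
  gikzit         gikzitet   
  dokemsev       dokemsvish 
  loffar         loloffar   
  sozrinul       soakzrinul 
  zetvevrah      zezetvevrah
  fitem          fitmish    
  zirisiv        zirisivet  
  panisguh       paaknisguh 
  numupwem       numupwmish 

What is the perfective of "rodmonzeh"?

boniv and dokemsev both end in -v yet inflect differently (bonivet, dokemsvish), so the final letter is not what conditions the rule; the last vowel is.
"rodmonzeh" has last vowel 'e'. The stems whose last vowel is 'e' (dokemsev → dokemsvish, fitem → fitmish, numupwem → numupwmish) delete the last vowel and add -ish.
So rodmonzeh → rodmonzhish.

rodmonzhish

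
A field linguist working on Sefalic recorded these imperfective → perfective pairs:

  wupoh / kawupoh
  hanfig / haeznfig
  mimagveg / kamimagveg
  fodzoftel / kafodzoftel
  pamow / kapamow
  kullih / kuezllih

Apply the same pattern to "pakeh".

kullih and wupoh both end in -h yet inflect differently (kuezllih, kawupoh), so the final letter is not what conditions the rule; the last vowel is.
"pakeh" has last vowel 'e'. The stems whose last vowel is 'e' (fodzoftel → kafodzoftel, mimagveg → kamimagveg) add the prefix ka-.
The other pattern: stems whose last vowel is 'i' insert -ez- after the first vowel.
So pakeh → kapakeh.

kapakeh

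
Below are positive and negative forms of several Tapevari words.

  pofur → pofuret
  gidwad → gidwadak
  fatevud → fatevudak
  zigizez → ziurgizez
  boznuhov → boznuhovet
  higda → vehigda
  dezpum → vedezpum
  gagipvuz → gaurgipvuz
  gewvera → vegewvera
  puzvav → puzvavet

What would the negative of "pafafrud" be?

gidwad and gewvera both have last vowel 'a' yet inflect differently (gidwadak, vegewvera), so the last vowel is not what conditions the rule; the final letter is.
"pafafrud" ends in -d. The stems ending in -d (gidwad → gidwadak, fatevud → fatevudak) add -ak.
The other patterns: stems ending in -a or -m add the prefix ve-; stems ending in -z insert -ur- after the first vowel; stems ending in -r or -v add -et.
So pafafrud → pafafrudak.

pafafrudak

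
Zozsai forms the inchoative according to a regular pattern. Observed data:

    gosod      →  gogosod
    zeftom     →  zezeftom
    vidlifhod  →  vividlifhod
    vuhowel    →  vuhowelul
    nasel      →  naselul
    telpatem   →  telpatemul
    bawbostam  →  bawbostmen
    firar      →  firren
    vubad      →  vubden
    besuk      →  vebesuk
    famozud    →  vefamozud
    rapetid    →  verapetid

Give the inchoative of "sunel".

sunelul

zeftom and telpatem both end in -m yet inflect differently (zezeftom, telpatemul), so the final letter is not what conditions the rule; the last vowel is.
"sunel" has last vowel 'e'. The stems whose last vowel is 'e' (vuhowel → vuhowelul, nasel → naselul, telpatem → telpatemul) add -ul.
The other patterns: stems whose last vowel is 'o' repeat the first consonant+vowel as a prefix; stems whose last vowel is 'a' delete the last vowel and add -en; stems whose last vowel is 'i' or 'u' add the prefix ve-.
So sunel → sunelul.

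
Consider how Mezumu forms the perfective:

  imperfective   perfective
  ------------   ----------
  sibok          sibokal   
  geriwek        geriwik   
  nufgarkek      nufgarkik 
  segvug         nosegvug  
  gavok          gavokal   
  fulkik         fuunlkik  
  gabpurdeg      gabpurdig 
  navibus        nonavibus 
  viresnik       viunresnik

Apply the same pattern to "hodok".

hodokal

sibok and fulkik both end in -k yet inflect differently (sibokal, fuunlkik), so the final letter is not what conditions the rule; the last vowel is.
"hodok" has last vowel 'o'. The stems whose last vowel is 'o' (sibok → sibokal, gavok → gavokal) add -al.
The other patterns: stems whose last vowel is 'u' add the prefix no-; stems whose last vowel is 'i' insert -un- after the first vowel; stems whose last vowel is 'e' change the last vowel to 'i'.
So hodok → hodokal.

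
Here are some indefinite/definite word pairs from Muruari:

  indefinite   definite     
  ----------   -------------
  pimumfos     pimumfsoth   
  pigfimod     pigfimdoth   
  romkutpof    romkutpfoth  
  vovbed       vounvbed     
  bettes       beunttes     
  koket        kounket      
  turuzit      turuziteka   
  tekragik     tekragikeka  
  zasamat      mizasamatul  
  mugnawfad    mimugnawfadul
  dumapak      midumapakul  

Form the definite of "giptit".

giptiteka

"giptit" has last vowel 'i'. The stems whose last vowel is 'i' (turuzit → turuziteka, tekragik → tekragikeka) add -eka.
The other patterns: stems whose last vowel is 'o' delete the last vowel and add -oth; stems whose last vowel is 'e' insert -un- after the first vowel; stems whose last vowel is 'a' add mi- … -ul around the stem.
So giptit → giptiteka.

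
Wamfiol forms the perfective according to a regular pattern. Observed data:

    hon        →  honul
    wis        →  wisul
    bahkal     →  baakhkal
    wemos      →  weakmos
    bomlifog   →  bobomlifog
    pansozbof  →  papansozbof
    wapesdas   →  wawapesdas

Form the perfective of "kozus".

wis and wemos both end in -s yet inflect differently (wisul, weakmos), so the final letter is not what conditions the rule; the number of vowels is.
"kozus" has 2 vowels. The stems with 2 vowels (bahkal → baakhkal, wemos → weakmos) insert -ak- after the first vowel.
So kozus → koakzus.

koakzus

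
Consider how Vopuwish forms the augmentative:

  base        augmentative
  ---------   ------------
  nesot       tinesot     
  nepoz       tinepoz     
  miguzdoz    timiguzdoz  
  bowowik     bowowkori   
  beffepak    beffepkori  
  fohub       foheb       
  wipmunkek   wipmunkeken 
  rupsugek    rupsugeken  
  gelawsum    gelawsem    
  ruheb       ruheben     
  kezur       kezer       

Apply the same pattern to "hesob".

fohub and ruheb both end in -b yet inflect differently (foheb, ruheben), so the final letter is not what conditions the rule; the last vowel is.
"hesob" has last vowel 'o'. The stems whose last vowel is 'o' (nesot → tinesot, miguzdoz → timiguzdoz, nepoz → tinepoz) add the prefix ti-.
The other patterns: stems whose last vowel is 'u' change the last vowel to 'e'; stems whose last vowel is 'e' add -en; stems whose last vowel is 'a' or 'i' delete the last vowel and add -ori.
So hesob → tihesob.

tihesob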